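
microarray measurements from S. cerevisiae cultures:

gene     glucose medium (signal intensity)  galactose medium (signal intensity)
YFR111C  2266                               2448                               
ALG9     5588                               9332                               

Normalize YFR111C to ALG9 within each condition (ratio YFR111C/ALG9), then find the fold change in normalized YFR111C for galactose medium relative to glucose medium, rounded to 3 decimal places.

YFR111C/ALG9 (glucose medium) = 2266 / 5588 = 0.40551
YFR111C/ALG9 (galactose medium) = 2448 / 9332 = 0.26232
Fold change = 0.26232 / 0.40551 = 0.6469

0.647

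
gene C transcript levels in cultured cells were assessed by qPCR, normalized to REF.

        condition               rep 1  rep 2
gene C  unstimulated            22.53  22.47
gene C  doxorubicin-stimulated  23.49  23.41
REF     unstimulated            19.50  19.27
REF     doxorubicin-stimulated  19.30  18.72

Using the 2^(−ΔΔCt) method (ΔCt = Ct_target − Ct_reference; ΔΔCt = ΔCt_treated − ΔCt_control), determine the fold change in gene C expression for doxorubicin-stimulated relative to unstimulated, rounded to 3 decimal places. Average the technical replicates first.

Mean Ct: gene C unstimulated 22.500; gene C doxorubicin-stimulated 23.450; REF unstimulated 19.385; REF doxorubicin-stimulated 19.010
ΔCt(unstimulated) = 22.500 − 19.385 = 3.115
ΔCt(doxorubicin-stimulated) = 23.450 − 19.010 = 4.440
ΔΔCt = 4.440 − 3.115 = 1.325
Fold change = 2^(−1.325) = 0.3991

0.399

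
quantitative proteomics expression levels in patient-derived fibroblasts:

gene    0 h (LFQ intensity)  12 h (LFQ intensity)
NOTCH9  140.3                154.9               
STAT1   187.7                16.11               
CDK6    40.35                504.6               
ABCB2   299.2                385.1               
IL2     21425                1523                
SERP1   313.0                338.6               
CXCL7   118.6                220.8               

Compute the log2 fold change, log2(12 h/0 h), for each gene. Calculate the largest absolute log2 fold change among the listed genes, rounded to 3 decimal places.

log2(154.9/140.3) = 0.143  (NOTCH9)
log2(16.11/187.7) = -3.542  (STAT1)
log2(504.6/40.35) = 3.644  (CDK6)
log2(385.1/299.2) = 0.364  (ABCB2)
log2(1523/21425) = -3.814  (IL2)
log2(338.6/313.0) = 0.113  (SERP1)
log2(220.8/118.6) = 0.897  (CXCL7)
The largest magnitude belongs to IL2.

3.814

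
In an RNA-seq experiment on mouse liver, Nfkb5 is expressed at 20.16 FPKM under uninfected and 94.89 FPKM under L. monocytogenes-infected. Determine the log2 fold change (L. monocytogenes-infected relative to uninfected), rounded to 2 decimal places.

2.23

Fold change = 94.89 / 20.16 = 4.7068
log2(4.7068) = 2.235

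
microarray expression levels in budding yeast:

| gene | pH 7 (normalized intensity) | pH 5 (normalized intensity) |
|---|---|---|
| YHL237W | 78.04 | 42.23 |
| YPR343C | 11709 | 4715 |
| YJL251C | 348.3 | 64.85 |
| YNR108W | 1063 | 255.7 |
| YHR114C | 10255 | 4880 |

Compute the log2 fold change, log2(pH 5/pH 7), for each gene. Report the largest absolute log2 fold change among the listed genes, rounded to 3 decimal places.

log2(42.23/78.04) = -0.886  (YHL237W)
log2(4715/11709) = -1.312  (YPR343C)
log2(64.85/348.3) = -2.425  (YJL251C)
log2(255.7/1063) = -2.056  (YNR108W)
log2(4880/10255) = -1.071  (YHR114C)
The largest magnitude belongs to YJL251C.

2.425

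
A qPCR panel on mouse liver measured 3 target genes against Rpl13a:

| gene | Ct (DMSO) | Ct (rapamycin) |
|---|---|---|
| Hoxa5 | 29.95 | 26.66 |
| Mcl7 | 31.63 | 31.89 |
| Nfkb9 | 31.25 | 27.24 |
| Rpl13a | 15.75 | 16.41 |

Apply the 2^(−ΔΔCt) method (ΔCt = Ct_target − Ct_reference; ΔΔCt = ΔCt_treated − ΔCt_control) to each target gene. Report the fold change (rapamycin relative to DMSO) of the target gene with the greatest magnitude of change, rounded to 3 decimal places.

25.457

Hoxa5: ΔΔCt = (26.66−16.41) − (29.95−15.75) = 10.25 − 14.20 = -3.95; fold change = 2^3.95 = 15.455
Mcl7: ΔΔCt = (31.89−16.41) − (31.63−15.75) = 15.48 − 15.88 = -0.40; fold change = 2^0.40 = 1.320
Nfkb9: ΔΔCt = (27.24−16.41) − (31.25−15.75) = 10.83 − 15.50 = -4.67; fold change = 2^4.67 = 25.457
Nfkb9 has the largest |ΔΔCt| = 4.67.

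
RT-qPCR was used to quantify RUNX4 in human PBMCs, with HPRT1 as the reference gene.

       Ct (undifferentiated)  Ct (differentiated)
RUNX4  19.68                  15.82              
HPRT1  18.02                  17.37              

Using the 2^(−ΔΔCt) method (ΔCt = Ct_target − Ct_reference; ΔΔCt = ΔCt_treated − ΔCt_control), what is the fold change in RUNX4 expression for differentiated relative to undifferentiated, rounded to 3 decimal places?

ΔCt(undifferentiated) = 19.680 − 18.020 = 1.660
ΔCt(differentiated) = 15.820 − 17.370 = -1.550
ΔΔCt = -1.550 − 1.660 = -3.210
Fold change = 2^(−(-3.210)) = 2^3.210 = 9.2535

9.254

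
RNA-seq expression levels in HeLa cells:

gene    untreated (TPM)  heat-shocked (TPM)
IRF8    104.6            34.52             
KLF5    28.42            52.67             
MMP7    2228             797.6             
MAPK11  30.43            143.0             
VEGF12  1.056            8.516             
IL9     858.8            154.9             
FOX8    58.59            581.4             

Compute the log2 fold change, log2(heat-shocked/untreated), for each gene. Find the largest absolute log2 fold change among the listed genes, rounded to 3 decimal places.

3.311

log2(34.52/104.6) = -1.599  (IRF8)
log2(52.67/28.42) = 0.890  (KLF5)
log2(797.6/2228) = -1.482  (MMP7)
log2(143.0/30.43) = 2.232  (MAPK11)
log2(8.516/1.056) = 3.012  (VEGF12)
log2(154.9/858.8) = -2.471  (IL9)
log2(581.4/58.59) = 3.311  (FOX8)
The largest magnitude belongs to FOX8.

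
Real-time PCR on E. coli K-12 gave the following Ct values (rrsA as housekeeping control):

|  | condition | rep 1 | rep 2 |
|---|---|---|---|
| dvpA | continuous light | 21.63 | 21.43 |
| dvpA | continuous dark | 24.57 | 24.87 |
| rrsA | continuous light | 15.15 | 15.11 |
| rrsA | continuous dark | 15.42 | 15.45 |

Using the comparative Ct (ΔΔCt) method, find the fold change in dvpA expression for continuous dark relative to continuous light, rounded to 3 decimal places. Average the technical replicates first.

0.135

Mean Ct: dvpA continuous light 21.530; dvpA continuous dark 24.720; rrsA continuous light 15.130; rrsA continuous dark 15.435
ΔCt(continuous light) = 21.530 − 15.130 = 6.400
ΔCt(continuous dark) = 24.720 − 15.435 = 9.285
ΔΔCt = 9.285 − 6.400 = 2.885
Fold change = 2^(−2.885) = 0.1354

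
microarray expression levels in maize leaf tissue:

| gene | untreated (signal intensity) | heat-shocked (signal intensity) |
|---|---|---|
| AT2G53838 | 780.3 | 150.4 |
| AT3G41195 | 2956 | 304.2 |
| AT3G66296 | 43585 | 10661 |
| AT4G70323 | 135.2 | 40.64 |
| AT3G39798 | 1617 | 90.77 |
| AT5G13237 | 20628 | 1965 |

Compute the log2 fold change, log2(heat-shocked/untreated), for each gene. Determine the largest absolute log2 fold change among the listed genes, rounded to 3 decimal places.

4.155

log2(150.4/780.3) = -2.375  (AT2G53838)
log2(304.2/2956) = -3.281  (AT3G41195)
log2(10661/43585) = -2.031  (AT3G66296)
log2(40.64/135.2) = -1.734  (AT4G70323)
log2(90.77/1617) = -4.155  (AT3G39798)
log2(1965/20628) = -3.392  (AT5G13237)
The largest magnitude belongs to AT3G39798.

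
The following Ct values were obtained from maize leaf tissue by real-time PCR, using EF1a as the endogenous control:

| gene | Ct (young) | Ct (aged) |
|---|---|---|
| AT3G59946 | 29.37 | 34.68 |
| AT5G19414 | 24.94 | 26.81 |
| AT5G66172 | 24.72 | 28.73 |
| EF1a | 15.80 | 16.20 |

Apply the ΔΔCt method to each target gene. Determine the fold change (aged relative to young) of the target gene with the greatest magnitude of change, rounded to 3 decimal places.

AT3G59946: ΔΔCt = (34.68−16.20) − (29.37−15.80) = 18.48 − 13.57 = 4.91; fold change = 2^-4.91 = 0.033
AT5G19414: ΔΔCt = (26.81−16.20) − (24.94−15.80) = 10.61 − 9.14 = 1.47; fold change = 2^-1.47 = 0.361
AT5G66172: ΔΔCt = (28.73−16.20) − (24.72−15.80) = 12.53 − 8.92 = 3.61; fold change = 2^-3.61 = 0.082
AT3G59946 has the largest |ΔΔCt| = 4.91.

0.033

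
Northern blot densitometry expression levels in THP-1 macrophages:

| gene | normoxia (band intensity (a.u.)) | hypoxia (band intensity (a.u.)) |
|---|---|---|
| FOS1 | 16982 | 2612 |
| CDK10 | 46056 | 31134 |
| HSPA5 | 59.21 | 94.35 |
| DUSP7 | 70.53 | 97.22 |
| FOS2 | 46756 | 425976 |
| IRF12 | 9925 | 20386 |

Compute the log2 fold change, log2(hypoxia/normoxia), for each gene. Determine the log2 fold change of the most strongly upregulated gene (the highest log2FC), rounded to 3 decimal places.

log2(2612/16982) = -2.701  (FOS1)
log2(31134/46056) = -0.565  (CDK10)
log2(94.35/59.21) = 0.672  (HSPA5)
log2(97.22/70.53) = 0.463  (DUSP7)
log2(425976/46756) = 3.188  (FOS2)
log2(20386/9925) = 1.038  (IRF12)
FOS2 is most strongly upregulated.

3.188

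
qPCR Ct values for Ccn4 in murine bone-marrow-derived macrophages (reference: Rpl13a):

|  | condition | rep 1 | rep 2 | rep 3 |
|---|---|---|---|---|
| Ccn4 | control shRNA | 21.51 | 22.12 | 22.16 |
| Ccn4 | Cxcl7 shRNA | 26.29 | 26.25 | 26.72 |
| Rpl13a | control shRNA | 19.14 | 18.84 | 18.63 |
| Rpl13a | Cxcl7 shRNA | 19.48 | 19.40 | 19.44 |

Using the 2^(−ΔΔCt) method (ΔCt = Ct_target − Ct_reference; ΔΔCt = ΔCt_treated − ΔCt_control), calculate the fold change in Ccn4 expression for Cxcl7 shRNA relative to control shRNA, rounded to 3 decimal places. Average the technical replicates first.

Mean Ct: Ccn4 control shRNA 21.930; Ccn4 Cxcl7 shRNA 26.420; Rpl13a control shRNA 18.870; Rpl13a Cxcl7 shRNA 19.440
ΔCt(control shRNA) = 21.930 − 18.870 = 3.060
ΔCt(Cxcl7 shRNA) = 26.420 − 19.440 = 6.980
ΔΔCt = 6.980 − 3.060 = 3.920
Fold change = 2^(−3.920) = 0.0661

0.066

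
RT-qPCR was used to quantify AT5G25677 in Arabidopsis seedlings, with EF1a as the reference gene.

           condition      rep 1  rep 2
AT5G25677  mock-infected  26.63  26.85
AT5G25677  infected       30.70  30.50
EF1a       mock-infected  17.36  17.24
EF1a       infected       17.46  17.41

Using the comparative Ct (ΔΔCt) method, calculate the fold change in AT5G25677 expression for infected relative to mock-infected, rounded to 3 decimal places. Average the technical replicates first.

Mean Ct: AT5G25677 mock-infected 26.740; AT5G25677 infected 30.600; EF1a mock-infected 17.300; EF1a infected 17.435
ΔCt(mock-infected) = 26.740 − 17.300 = 9.440
ΔCt(infected) = 30.600 − 17.435 = 13.165
ΔΔCt = 13.165 − 9.440 = 3.725
Fold change = 2^(−3.725) = 0.0756

0.076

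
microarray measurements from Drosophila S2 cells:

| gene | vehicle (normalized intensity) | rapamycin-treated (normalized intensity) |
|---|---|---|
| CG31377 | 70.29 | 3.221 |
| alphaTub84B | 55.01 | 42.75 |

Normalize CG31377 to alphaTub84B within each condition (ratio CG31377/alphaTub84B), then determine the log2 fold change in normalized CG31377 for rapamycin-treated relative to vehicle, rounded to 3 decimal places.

CG31377/alphaTub84B (vehicle) = 70.29 / 55.01 = 1.2778
CG31377/alphaTub84B (rapamycin-treated) = 3.221 / 42.75 = 0.075345
Fold change = 0.075345 / 1.2778 = 0.0590
log2(0.0590) = -4.0840

-4.084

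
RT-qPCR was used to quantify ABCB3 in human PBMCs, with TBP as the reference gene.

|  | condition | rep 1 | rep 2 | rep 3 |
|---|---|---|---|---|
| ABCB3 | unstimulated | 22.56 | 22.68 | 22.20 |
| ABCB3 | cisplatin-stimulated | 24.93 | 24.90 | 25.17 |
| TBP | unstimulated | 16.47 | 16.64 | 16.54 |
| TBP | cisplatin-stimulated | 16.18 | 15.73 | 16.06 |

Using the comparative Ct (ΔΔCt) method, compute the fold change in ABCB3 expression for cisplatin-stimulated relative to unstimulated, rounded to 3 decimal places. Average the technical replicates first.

Mean Ct: ABCB3 unstimulated 22.480; ABCB3 cisplatin-stimulated 25.000; TBP unstimulated 16.550; TBP cisplatin-stimulated 15.990
ΔCt(unstimulated) = 22.480 − 16.550 = 5.930
ΔCt(cisplatin-stimulated) = 25.000 − 15.990 = 9.010
ΔΔCt = 9.010 − 5.930 = 3.080
Fold change = 2^(−3.080) = 0.1183

0.118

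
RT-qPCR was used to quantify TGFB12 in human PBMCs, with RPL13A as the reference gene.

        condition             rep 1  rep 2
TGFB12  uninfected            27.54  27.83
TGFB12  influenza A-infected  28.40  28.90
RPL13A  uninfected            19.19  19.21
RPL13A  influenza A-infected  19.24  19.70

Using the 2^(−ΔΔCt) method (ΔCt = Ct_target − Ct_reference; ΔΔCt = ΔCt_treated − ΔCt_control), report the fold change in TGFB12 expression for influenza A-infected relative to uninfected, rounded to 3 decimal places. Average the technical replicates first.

0.618

Mean Ct: TGFB12 uninfected 27.685; TGFB12 influenza A-infected 28.650; RPL13A uninfected 19.200; RPL13A influenza A-infected 19.470
ΔCt(uninfected) = 27.685 − 19.200 = 8.485
ΔCt(influenza A-infected) = 28.650 − 19.470 = 9.180
ΔΔCt = 9.180 − 8.485 = 0.695
Fold change = 2^(−0.695) = 0.6177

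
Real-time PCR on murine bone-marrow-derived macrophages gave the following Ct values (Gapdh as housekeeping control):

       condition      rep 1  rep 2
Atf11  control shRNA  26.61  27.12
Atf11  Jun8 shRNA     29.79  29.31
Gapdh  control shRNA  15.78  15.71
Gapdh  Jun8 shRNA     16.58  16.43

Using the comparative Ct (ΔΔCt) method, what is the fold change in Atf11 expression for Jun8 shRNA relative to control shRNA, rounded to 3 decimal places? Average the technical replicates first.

Mean Ct: Atf11 control shRNA 26.865; Atf11 Jun8 shRNA 29.550; Gapdh control shRNA 15.745; Gapdh Jun8 shRNA 16.505
ΔCt(control shRNA) = 26.865 − 15.745 = 11.120
ΔCt(Jun8 shRNA) = 29.550 − 16.505 = 13.045
ΔΔCt = 13.045 − 11.120 = 1.925
Fold change = 2^(−1.925) = 0.2633

0.263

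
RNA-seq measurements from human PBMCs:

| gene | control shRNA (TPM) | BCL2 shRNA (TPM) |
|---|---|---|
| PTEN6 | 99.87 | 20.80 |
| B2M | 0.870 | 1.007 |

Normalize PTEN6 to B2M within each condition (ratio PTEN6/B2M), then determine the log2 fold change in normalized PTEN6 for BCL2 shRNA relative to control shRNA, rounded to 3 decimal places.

PTEN6/B2M (control shRNA) = 99.87 / 0.870 = 114.79
PTEN6/B2M (BCL2 shRNA) = 20.80 / 1.007 = 20.655
Fold change = 20.655 / 114.79 = 0.1799
log2(0.1799) = -2.4744

-2.474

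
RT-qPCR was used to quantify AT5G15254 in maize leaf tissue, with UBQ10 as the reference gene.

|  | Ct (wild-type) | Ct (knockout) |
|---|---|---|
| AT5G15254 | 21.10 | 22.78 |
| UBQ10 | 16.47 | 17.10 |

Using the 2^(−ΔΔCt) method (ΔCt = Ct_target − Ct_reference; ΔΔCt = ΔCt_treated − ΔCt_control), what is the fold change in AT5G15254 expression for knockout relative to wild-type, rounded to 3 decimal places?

ΔCt(wild-type) = 21.100 − 16.470 = 4.630
ΔCt(knockout) = 22.780 − 17.100 = 5.680
ΔΔCt = 5.680 − 4.630 = 1.050
Fold change = 2^(−1.050) = 0.4830

0.483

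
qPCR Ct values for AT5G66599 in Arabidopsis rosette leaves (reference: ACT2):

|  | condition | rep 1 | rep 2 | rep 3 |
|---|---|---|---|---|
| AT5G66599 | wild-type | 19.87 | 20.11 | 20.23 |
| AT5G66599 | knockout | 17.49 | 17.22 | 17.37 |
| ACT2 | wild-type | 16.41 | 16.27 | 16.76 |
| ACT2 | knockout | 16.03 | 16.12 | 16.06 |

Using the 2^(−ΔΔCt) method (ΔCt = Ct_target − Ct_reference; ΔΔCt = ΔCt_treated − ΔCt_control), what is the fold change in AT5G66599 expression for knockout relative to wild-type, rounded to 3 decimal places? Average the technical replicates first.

4.925

Mean Ct: AT5G66599 wild-type 20.070; AT5G66599 knockout 17.360; ACT2 wild-type 16.480; ACT2 knockout 16.070
ΔCt(wild-type) = 20.070 − 16.480 = 3.590
ΔCt(knockout) = 17.360 − 16.070 = 1.290
ΔΔCt = 1.290 − 3.590 = -2.300
Fold change = 2^(−(-2.300)) = 2^2.300 = 4.9246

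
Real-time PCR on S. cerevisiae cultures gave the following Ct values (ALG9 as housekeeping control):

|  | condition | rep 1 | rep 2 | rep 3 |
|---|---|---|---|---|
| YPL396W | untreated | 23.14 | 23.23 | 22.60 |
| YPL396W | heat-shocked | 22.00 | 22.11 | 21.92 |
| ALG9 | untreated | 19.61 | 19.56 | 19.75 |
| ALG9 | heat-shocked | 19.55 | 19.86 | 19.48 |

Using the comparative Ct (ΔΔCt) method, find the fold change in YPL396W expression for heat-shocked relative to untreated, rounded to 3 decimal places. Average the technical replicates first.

1.959

Mean Ct: YPL396W untreated 22.990; YPL396W heat-shocked 22.010; ALG9 untreated 19.640; ALG9 heat-shocked 19.630
ΔCt(untreated) = 22.990 − 19.640 = 3.350
ΔCt(heat-shocked) = 22.010 − 19.630 = 2.380
ΔΔCt = 2.380 − 3.350 = -0.970
Fold change = 2^(−(-0.970)) = 2^0.970 = 1.9588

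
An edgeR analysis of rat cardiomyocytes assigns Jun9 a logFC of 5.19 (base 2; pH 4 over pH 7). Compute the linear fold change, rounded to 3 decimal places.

Fold change = 2^(5.19) = 36.5044

36.504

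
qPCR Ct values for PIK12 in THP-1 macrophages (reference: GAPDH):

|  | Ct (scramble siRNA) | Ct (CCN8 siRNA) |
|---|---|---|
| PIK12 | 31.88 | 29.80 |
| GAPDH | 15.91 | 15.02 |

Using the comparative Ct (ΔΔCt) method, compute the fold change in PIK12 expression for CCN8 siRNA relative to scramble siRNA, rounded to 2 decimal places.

ΔCt(scramble siRNA) = 31.880 − 15.910 = 15.970
ΔCt(CCN8 siRNA) = 29.800 − 15.020 = 14.780
ΔΔCt = 14.780 − 15.970 = -1.190
Fold change = 2^(−(-1.190)) = 2^1.190 = 2.282

2.28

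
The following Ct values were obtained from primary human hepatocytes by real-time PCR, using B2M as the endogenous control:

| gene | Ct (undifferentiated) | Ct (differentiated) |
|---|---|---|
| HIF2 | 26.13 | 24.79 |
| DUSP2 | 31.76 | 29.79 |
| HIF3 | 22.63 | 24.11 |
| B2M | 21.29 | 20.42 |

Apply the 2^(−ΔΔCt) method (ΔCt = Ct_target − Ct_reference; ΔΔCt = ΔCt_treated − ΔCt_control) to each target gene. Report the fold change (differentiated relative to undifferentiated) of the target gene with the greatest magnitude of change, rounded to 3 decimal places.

0.196

HIF2: ΔΔCt = (24.79−20.42) − (26.13−21.29) = 4.37 − 4.84 = -0.47; fold change = 2^0.47 = 1.385
DUSP2: ΔΔCt = (29.79−20.42) − (31.76−21.29) = 9.37 − 10.47 = -1.10; fold change = 2^1.10 = 2.144
HIF3: ΔΔCt = (24.11−20.42) − (22.63−21.29) = 3.69 − 1.34 = 2.35; fold change = 2^-2.35 = 0.196
HIF3 has the largest |ΔΔCt| = 2.35.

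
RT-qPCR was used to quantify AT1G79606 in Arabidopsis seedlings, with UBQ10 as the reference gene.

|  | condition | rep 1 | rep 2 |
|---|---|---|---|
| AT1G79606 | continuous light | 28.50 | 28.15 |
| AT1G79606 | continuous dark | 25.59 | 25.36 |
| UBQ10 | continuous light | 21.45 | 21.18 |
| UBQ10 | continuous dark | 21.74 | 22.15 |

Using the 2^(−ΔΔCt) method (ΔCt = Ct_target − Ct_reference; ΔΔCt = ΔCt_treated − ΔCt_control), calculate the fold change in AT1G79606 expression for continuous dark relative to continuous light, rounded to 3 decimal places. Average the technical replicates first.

Mean Ct: AT1G79606 continuous light 28.325; AT1G79606 continuous dark 25.475; UBQ10 continuous light 21.315; UBQ10 continuous dark 21.945
ΔCt(continuous light) = 28.325 − 21.315 = 7.010
ΔCt(continuous dark) = 25.475 − 21.945 = 3.530
ΔΔCt = 3.530 − 7.010 = -3.480
Fold change = 2^(−(-3.480)) = 2^3.480 = 11.1579

11.158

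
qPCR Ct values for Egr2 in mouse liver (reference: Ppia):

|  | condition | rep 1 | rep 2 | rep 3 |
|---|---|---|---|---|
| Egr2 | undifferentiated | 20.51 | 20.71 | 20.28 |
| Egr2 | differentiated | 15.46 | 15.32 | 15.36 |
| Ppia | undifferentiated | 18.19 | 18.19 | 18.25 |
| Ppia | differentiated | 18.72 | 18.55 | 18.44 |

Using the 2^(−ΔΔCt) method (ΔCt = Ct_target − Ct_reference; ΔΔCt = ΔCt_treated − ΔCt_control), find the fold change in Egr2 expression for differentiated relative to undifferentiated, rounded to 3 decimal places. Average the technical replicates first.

Mean Ct: Egr2 undifferentiated 20.500; Egr2 differentiated 15.380; Ppia undifferentiated 18.210; Ppia differentiated 18.570
ΔCt(undifferentiated) = 20.500 − 18.210 = 2.290
ΔCt(differentiated) = 15.380 − 18.570 = -3.190
ΔΔCt = -3.190 − 2.290 = -5.480
Fold change = 2^(−(-5.480)) = 2^5.480 = 44.6318

44.632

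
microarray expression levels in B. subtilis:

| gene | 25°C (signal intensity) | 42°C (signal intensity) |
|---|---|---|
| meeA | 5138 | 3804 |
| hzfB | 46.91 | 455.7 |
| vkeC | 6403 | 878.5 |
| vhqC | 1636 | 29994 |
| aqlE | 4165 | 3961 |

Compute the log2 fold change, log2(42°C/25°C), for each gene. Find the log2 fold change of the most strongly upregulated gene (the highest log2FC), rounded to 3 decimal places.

4.196

log2(3804/5138) = -0.434  (meeA)
log2(455.7/46.91) = 3.280  (hzfB)
log2(878.5/6403) = -2.866  (vkeC)
log2(29994/1636) = 4.196  (vhqC)
log2(3961/4165) = -0.072  (aqlE)
vhqC is most strongly upregulated.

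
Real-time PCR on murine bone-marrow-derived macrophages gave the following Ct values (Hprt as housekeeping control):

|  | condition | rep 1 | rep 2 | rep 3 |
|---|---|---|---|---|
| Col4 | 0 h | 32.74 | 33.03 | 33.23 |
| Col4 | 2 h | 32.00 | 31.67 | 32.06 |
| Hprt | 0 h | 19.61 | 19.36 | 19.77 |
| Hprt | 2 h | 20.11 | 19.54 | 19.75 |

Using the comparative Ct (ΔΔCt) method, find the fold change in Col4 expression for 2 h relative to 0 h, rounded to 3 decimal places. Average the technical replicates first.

Mean Ct: Col4 0 h 33.000; Col4 2 h 31.910; Hprt 0 h 19.580; Hprt 2 h 19.800
ΔCt(0 h) = 33.000 − 19.580 = 13.420
ΔCt(2 h) = 31.910 − 19.800 = 12.110
ΔΔCt = 12.110 − 13.420 = -1.310
Fold change = 2^(−(-1.310)) = 2^1.310 = 2.4794

2.479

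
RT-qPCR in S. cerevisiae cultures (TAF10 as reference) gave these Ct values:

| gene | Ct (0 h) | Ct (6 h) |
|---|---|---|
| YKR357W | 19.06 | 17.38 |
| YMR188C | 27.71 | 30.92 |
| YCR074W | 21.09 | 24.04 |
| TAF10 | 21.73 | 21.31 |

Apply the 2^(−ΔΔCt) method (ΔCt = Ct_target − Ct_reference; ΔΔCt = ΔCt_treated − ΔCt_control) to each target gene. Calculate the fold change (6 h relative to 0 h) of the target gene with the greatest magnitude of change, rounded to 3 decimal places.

0.081

YKR357W: ΔΔCt = (17.38−21.31) − (19.06−21.73) = -3.93 − (-2.67) = -1.26; fold change = 2^1.26 = 2.395
YMR188C: ΔΔCt = (30.92−21.31) − (27.71−21.73) = 9.61 − 5.98 = 3.63; fold change = 2^-3.63 = 0.081
YCR074W: ΔΔCt = (24.04−21.31) − (21.09−21.73) = 2.73 − (-0.64) = 3.37; fold change = 2^-3.37 = 0.097
YMR188C has the largest |ΔΔCt| = 3.63.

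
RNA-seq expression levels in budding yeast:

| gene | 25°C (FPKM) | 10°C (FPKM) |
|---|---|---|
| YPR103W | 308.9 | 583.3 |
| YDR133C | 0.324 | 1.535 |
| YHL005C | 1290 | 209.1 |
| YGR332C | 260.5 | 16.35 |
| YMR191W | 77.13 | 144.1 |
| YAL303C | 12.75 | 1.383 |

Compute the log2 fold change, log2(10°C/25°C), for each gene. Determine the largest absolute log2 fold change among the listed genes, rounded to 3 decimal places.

log2(583.3/308.9) = 0.917  (YPR103W)
log2(1.535/0.324) = 2.244  (YDR133C)
log2(209.1/1290) = -2.625  (YHL005C)
log2(16.35/260.5) = -3.994  (YGR332C)
log2(144.1/77.13) = 0.902  (YMR191W)
log2(1.383/12.75) = -3.205  (YAL303C)
The largest magnitude belongs to YGR332C.

3.994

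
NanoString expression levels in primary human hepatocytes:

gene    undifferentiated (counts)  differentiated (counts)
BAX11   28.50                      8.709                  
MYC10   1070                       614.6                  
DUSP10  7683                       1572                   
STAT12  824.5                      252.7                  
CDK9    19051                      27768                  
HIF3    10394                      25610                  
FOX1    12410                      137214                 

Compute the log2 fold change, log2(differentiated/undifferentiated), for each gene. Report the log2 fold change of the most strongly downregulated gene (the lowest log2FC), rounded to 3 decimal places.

-2.289

log2(8.709/28.50) = -1.710  (BAX11)
log2(614.6/1070) = -0.800  (MYC10)
log2(1572/7683) = -2.289  (DUSP10)
log2(252.7/824.5) = -1.706  (STAT12)
log2(27768/19051) = 0.544  (CDK9)
log2(25610/10394) = 1.301  (HIF3)
log2(137214/12410) = 3.467  (FOX1)
DUSP10 is most strongly downregulated.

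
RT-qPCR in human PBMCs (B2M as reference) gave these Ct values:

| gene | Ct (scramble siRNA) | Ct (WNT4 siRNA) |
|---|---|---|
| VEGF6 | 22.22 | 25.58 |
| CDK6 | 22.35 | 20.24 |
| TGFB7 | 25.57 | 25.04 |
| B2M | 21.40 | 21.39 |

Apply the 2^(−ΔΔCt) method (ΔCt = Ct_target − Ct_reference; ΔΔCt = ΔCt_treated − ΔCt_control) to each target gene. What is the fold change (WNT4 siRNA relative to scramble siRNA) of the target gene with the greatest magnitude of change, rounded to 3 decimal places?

0.097

VEGF6: ΔΔCt = (25.58−21.39) − (22.22−21.40) = 4.19 − 0.82 = 3.37; fold change = 2^-3.37 = 0.097
CDK6: ΔΔCt = (20.24−21.39) − (22.35−21.40) = -1.15 − 0.95 = -2.10; fold change = 2^2.10 = 4.287
TGFB7: ΔΔCt = (25.04−21.39) − (25.57−21.40) = 3.65 − 4.17 = -0.52; fold change = 2^0.52 = 1.434
VEGF6 has the largest |ΔΔCt| = 3.37.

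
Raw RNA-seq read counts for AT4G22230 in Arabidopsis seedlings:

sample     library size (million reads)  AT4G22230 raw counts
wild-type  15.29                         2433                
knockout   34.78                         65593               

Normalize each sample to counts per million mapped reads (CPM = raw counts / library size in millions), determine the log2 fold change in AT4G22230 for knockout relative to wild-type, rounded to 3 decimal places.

CPM(wild-type) = 2433 / 15.29 = 159.1236
CPM(knockout) = 65593 / 34.78 = 1885.9402
Fold change = 1885.9402 / 159.1236 = 11.85205
log2(11.85205) = 3.5671

3.567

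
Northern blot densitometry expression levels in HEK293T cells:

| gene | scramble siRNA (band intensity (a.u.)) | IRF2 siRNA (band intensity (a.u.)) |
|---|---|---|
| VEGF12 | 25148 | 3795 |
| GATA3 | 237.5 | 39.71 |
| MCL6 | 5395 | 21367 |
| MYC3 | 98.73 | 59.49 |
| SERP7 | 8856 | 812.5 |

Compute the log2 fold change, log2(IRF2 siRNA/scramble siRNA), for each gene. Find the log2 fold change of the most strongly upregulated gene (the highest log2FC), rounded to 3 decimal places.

log2(3795/25148) = -2.728  (VEGF12)
log2(39.71/237.5) = -2.580  (GATA3)
log2(21367/5395) = 1.986  (MCL6)
log2(59.49/98.73) = -0.731  (MYC3)
log2(812.5/8856) = -3.446  (SERP7)
MCL6 is most strongly upregulated.

1.986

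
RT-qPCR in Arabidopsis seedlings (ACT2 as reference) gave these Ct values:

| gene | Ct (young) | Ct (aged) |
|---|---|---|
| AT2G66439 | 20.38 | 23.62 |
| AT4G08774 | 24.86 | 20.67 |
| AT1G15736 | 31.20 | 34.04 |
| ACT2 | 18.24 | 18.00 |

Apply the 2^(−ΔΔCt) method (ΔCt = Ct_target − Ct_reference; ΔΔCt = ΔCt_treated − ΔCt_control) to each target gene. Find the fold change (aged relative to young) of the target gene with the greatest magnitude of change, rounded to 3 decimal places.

AT2G66439: ΔΔCt = (23.62−18.00) − (20.38−18.24) = 5.62 − 2.14 = 3.48; fold change = 2^-3.48 = 0.090
AT4G08774: ΔΔCt = (20.67−18.00) − (24.86−18.24) = 2.67 − 6.62 = -3.95; fold change = 2^3.95 = 15.455
AT1G15736: ΔΔCt = (34.04−18.00) − (31.20−18.24) = 16.04 − 12.96 = 3.08; fold change = 2^-3.08 = 0.118
AT4G08774 has the largest |ΔΔCt| = 3.95.

15.455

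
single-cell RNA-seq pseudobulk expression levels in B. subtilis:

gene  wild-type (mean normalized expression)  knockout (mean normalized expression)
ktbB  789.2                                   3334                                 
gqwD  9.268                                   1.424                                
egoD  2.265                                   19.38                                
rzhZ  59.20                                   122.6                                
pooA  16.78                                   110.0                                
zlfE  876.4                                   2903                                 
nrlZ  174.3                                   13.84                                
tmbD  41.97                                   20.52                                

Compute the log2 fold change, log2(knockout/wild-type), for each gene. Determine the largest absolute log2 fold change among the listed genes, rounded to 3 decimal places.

3.655

log2(3334/789.2) = 2.079  (ktbB)
log2(1.424/9.268) = -2.702  (gqwD)
log2(19.38/2.265) = 3.097  (egoD)
log2(122.6/59.20) = 1.050  (rzhZ)
log2(110.0/16.78) = 2.713  (pooA)
log2(2903/876.4) = 1.728  (zlfE)
log2(13.84/174.3) = -3.655  (nrlZ)
log2(20.52/41.97) = -1.032  (tmbD)
The largest magnitude belongs to nrlZ.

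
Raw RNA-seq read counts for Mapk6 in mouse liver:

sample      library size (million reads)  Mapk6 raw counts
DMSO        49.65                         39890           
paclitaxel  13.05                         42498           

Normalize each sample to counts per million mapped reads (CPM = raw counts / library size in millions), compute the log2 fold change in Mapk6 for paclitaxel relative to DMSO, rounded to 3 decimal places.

2.019

CPM(DMSO) = 39890 / 49.65 = 803.4240
CPM(paclitaxel) = 42498 / 13.05 = 3256.5517
Fold change = 3256.5517 / 803.4240 = 4.05334
log2(4.05334) = 2.0191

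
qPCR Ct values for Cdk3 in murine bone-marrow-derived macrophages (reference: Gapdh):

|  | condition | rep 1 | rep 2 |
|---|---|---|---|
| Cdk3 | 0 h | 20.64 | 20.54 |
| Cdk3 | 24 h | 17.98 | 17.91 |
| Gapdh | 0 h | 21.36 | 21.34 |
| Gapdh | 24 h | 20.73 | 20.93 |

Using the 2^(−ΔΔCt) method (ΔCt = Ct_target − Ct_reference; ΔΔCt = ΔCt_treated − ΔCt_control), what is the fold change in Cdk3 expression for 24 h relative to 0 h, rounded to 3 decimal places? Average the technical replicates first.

Mean Ct: Cdk3 0 h 20.590; Cdk3 24 h 17.945; Gapdh 0 h 21.350; Gapdh 24 h 20.830
ΔCt(0 h) = 20.590 − 21.350 = -0.760
ΔCt(24 h) = 17.945 − 20.830 = -2.885
ΔΔCt = -2.885 − (-0.760) = -2.125
Fold change = 2^(−(-2.125)) = 2^2.125 = 4.3620

4.362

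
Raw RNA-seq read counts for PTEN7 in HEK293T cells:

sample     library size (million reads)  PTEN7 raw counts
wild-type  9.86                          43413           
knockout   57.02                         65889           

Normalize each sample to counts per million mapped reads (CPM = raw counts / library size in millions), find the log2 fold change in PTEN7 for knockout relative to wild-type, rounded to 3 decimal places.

CPM(wild-type) = 43413 / 9.86 = 4402.9412
CPM(knockout) = 65889 / 57.02 = 1155.5419
Fold change = 1155.5419 / 4402.9412 = 0.26245
log2(0.26245) = -1.9299

-1.930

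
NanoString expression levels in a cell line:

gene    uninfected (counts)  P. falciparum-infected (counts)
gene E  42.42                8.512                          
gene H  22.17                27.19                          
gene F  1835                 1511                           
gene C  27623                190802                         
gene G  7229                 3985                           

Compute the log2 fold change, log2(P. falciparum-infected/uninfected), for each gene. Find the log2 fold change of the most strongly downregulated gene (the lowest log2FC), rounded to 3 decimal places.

-2.317

log2(8.512/42.42) = -2.317  (gene E)
log2(27.19/22.17) = 0.294  (gene H)
log2(1511/1835) = -0.280  (gene F)
log2(190802/27623) = 2.788  (gene C)
log2(3985/7229) = -0.859  (gene G)
gene E is most strongly downregulated.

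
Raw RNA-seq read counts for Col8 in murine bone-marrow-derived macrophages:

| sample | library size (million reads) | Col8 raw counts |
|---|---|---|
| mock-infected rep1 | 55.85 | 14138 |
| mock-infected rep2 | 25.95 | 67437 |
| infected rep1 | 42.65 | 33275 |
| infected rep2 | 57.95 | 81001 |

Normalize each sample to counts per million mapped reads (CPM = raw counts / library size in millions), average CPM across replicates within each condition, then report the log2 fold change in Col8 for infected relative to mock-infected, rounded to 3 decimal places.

CPM(mock-infected rep1) = 14138 / 55.85 = 253.1423
CPM(mock-infected rep2) = 67437 / 25.95 = 2598.7283
CPM(infected rep1) = 33275 / 42.65 = 780.1876
CPM(infected rep2) = 81001 / 57.95 = 1397.7739
mean CPM(mock-infected) = 1425.9353; mean CPM(infected) = 1088.9808
Fold change = 1088.9808 / 1425.9353 = 0.76370
log2(0.76370) = -0.3889

-0.389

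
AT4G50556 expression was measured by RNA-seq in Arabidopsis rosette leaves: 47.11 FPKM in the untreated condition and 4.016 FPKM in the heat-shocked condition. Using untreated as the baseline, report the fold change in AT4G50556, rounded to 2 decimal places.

Fold change = 4.016 / 47.11 = 0.085
AT4G50556 is downregulated.

0.09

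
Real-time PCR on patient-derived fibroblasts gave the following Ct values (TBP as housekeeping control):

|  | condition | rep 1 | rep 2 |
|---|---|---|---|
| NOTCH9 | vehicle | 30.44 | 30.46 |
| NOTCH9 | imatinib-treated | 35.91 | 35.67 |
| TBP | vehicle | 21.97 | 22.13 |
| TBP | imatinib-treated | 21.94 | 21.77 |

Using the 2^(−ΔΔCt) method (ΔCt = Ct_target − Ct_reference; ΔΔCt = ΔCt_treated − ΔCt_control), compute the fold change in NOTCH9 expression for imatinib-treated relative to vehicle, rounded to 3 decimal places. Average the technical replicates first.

0.022

Mean Ct: NOTCH9 vehicle 30.450; NOTCH9 imatinib-treated 35.790; TBP vehicle 22.050; TBP imatinib-treated 21.855
ΔCt(vehicle) = 30.450 − 22.050 = 8.400
ΔCt(imatinib-treated) = 35.790 − 21.855 = 13.935
ΔΔCt = 13.935 − 8.400 = 5.535
Fold change = 2^(−5.535) = 0.0216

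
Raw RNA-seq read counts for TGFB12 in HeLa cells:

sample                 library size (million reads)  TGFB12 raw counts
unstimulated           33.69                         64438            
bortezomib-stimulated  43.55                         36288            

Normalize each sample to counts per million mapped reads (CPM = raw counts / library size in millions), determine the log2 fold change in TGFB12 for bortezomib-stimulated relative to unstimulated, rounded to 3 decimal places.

-1.199

CPM(unstimulated) = 64438 / 33.69 = 1912.6744
CPM(bortezomib-stimulated) = 36288 / 43.55 = 833.2491
Fold change = 833.2491 / 1912.6744 = 0.43565
log2(0.43565) = -1.1988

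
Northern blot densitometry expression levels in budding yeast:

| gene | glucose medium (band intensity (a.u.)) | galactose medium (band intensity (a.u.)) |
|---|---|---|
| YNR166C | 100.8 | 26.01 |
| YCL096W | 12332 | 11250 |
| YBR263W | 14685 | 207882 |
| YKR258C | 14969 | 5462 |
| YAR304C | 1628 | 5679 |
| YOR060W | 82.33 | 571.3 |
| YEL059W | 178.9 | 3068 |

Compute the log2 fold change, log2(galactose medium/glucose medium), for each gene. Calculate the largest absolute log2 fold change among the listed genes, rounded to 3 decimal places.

4.100

log2(26.01/100.8) = -1.954  (YNR166C)
log2(11250/12332) = -0.132  (YCL096W)
log2(207882/14685) = 3.823  (YBR263W)
log2(5462/14969) = -1.454  (YKR258C)
log2(5679/1628) = 1.803  (YAR304C)
log2(571.3/82.33) = 2.795  (YOR060W)
log2(3068/178.9) = 4.100  (YEL059W)
The largest magnitude belongs to YEL059W.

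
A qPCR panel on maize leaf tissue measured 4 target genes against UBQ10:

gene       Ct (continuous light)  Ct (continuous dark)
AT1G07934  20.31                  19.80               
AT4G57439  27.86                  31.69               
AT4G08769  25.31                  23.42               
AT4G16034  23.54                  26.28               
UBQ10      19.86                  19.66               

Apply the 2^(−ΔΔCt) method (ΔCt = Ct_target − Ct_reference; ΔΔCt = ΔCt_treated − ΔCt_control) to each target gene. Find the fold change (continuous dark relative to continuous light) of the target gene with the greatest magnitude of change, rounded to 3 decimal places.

0.061

AT1G07934: ΔΔCt = (19.80−19.66) − (20.31−19.86) = 0.14 − 0.45 = -0.31; fold change = 2^0.31 = 1.240
AT4G57439: ΔΔCt = (31.69−19.66) − (27.86−19.86) = 12.03 − 8.00 = 4.03; fold change = 2^-4.03 = 0.061
AT4G08769: ΔΔCt = (23.42−19.66) − (25.31−19.86) = 3.76 − 5.45 = -1.69; fold change = 2^1.69 = 3.227
AT4G16034: ΔΔCt = (26.28−19.66) − (23.54−19.86) = 6.62 − 3.68 = 2.94; fold change = 2^-2.94 = 0.130
AT4G57439 has the largest |ΔΔCt| = 4.03.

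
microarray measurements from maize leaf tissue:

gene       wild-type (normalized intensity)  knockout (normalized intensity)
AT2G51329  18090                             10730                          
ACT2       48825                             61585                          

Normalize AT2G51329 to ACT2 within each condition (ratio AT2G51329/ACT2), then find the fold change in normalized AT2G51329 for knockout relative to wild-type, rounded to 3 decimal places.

0.470

AT2G51329/ACT2 (wild-type) = 18090 / 48825 = 0.37051
AT2G51329/ACT2 (knockout) = 10730 / 61585 = 0.17423
Fold change = 0.17423 / 0.37051 = 0.4702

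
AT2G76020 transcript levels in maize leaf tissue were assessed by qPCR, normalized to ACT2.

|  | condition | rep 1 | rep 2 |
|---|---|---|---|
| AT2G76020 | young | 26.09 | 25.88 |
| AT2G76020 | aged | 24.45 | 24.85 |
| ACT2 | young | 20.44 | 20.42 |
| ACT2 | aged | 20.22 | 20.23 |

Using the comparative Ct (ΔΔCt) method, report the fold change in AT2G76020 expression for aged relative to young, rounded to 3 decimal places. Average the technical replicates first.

Mean Ct: AT2G76020 young 25.985; AT2G76020 aged 24.650; ACT2 young 20.430; ACT2 aged 20.225
ΔCt(young) = 25.985 − 20.430 = 5.555
ΔCt(aged) = 24.650 − 20.225 = 4.425
ΔΔCt = 4.425 − 5.555 = -1.130
Fold change = 2^(−(-1.130)) = 2^1.130 = 2.1886

2.189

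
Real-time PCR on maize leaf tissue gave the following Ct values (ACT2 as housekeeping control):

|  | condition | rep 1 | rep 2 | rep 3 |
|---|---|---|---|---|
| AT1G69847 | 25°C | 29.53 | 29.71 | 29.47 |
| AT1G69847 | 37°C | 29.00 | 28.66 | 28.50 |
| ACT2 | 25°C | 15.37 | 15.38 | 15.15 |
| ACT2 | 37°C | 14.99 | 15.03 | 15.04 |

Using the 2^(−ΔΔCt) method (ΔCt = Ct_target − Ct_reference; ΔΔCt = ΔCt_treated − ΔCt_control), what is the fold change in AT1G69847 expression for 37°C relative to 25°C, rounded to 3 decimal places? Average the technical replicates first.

Mean Ct: AT1G69847 25°C 29.570; AT1G69847 37°C 28.720; ACT2 25°C 15.300; ACT2 37°C 15.020
ΔCt(25°C) = 29.570 − 15.300 = 14.270
ΔCt(37°C) = 28.720 − 15.020 = 13.700
ΔΔCt = 13.700 − 14.270 = -0.570
Fold change = 2^(−(-0.570)) = 2^0.570 = 1.4845

1.485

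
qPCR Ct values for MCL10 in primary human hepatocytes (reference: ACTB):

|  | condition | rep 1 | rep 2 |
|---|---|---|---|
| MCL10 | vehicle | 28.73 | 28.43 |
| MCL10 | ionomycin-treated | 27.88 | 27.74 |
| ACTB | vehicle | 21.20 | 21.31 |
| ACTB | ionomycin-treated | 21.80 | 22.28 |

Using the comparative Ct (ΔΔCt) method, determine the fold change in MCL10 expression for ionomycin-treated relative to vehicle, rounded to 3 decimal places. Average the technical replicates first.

Mean Ct: MCL10 vehicle 28.580; MCL10 ionomycin-treated 27.810; ACTB vehicle 21.255; ACTB ionomycin-treated 22.040
ΔCt(vehicle) = 28.580 − 21.255 = 7.325
ΔCt(ionomycin-treated) = 27.810 − 22.040 = 5.770
ΔΔCt = 5.770 − 7.325 = -1.555
Fold change = 2^(−(-1.555)) = 2^1.555 = 2.9383

2.938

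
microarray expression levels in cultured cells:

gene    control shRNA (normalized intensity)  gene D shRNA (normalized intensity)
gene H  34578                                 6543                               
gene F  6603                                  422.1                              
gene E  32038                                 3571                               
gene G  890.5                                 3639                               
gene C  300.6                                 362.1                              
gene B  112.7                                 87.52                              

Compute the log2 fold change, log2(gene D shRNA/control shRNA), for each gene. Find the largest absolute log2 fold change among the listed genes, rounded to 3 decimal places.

log2(6543/34578) = -2.402  (gene H)
log2(422.1/6603) = -3.967  (gene F)
log2(3571/32038) = -3.165  (gene E)
log2(3639/890.5) = 2.031  (gene G)
log2(362.1/300.6) = 0.269  (gene C)
log2(87.52/112.7) = -0.365  (gene B)
The largest magnitude belongs to gene F.

3.967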